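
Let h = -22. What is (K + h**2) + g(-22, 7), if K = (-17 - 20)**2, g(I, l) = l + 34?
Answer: 1894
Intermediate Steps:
g(I, l) = 34 + l
K = 1369 (K = (-37)**2 = 1369)
(K + h**2) + g(-22, 7) = (1369 + (-22)**2) + (34 + 7) = (1369 + 484) + 41 = 1853 + 41 = 1894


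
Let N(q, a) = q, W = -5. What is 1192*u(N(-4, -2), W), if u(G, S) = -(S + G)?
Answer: 10728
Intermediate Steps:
u(G, S) = -G - S (u(G, S) = -(G + S) = -G - S)
1192*u(N(-4, -2), W) = 1192*(-1*(-4) - 1*(-5)) = 1192*(4 + 5) = 1192*9 = 10728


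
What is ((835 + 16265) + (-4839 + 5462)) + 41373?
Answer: 59096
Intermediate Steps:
((835 + 16265) + (-4839 + 5462)) + 41373 = (17100 + 623) + 41373 = 17723 + 41373 = 59096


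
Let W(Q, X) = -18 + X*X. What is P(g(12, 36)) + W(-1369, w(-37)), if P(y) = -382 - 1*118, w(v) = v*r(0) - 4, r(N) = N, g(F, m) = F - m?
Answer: -502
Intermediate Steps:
w(v) = -4 (w(v) = v*0 - 4 = 0 - 4 = -4)
W(Q, X) = -18 + X²
P(y) = -500 (P(y) = -382 - 118 = -500)
P(g(12, 36)) + W(-1369, w(-37)) = -500 + (-18 + (-4)²) = -500 + (-18 + 16) = -500 - 2 = -502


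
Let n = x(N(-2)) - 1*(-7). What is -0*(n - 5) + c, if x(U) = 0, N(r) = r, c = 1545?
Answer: 1545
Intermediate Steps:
n = 7 (n = 0 - 1*(-7) = 0 + 7 = 7)
-0*(n - 5) + c = -0*(7 - 5) + 1545 = -0*2 + 1545 = -1447*0 + 1545 = 0 + 1545 = 1545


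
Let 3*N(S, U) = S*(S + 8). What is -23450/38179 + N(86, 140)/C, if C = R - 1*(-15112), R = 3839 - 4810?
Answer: -686180314/1619667717 ≈ -0.42366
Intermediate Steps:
R = -971
N(S, U) = S*(8 + S)/3 (N(S, U) = (S*(S + 8))/3 = (S*(8 + S))/3 = S*(8 + S)/3)
C = 14141 (C = -971 - 1*(-15112) = -971 + 15112 = 14141)
-23450/38179 + N(86, 140)/C = -23450/38179 + ((⅓)*86*(8 + 86))/14141 = -23450*1/38179 + ((⅓)*86*94)*(1/14141) = -23450/38179 + (8084/3)*(1/14141) = -23450/38179 + 8084/42423 = -686180314/1619667717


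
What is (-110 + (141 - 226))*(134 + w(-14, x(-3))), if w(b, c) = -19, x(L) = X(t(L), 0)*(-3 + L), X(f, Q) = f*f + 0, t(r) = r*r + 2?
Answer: -22425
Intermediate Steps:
t(r) = 2 + r² (t(r) = r² + 2 = 2 + r²)
X(f, Q) = f² (X(f, Q) = f² + 0 = f²)
x(L) = (2 + L²)²*(-3 + L)
(-110 + (141 - 226))*(134 + w(-14, x(-3))) = (-110 + (141 - 226))*(134 - 19) = (-110 - 85)*115 = -195*115 = -22425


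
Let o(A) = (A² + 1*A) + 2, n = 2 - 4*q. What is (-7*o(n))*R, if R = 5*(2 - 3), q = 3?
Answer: 3220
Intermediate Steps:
n = -10 (n = 2 - 4*3 = 2 - 12 = -10)
R = -5 (R = 5*(-1) = -5)
o(A) = 2 + A + A² (o(A) = (A² + A) + 2 = (A + A²) + 2 = 2 + A + A²)
(-7*o(n))*R = -7*(2 - 10 + (-10)²)*(-5) = -7*(2 - 10 + 100)*(-5) = -7*92*(-5) = -644*(-5) = 3220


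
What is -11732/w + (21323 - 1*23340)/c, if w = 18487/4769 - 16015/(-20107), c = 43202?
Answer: -639506541331835/254717652738 ≈ -2510.6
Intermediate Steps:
w = 23583876/5046857 (w = 18487*(1/4769) - 16015*(-1/20107) = 973/251 + 16015/20107 = 23583876/5046857 ≈ 4.6730)
-11732/w + (21323 - 1*23340)/c = -11732/23583876/5046857 + (21323 - 1*23340)/43202 = -11732*5046857/23583876 + (21323 - 23340)*(1/43202) = -14802431581/5895969 - 2017*1/43202 = -14802431581/5895969 - 2017/43202 = -639506541331835/254717652738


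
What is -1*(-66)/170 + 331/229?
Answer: 35692/19465 ≈ 1.8337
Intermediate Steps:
-1*(-66)/170 + 331/229 = 66*(1/170) + 331*(1/229) = 33/85 + 331/229 = 35692/19465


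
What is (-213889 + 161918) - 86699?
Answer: -138670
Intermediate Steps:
(-213889 + 161918) - 86699 = -51971 - 86699 = -138670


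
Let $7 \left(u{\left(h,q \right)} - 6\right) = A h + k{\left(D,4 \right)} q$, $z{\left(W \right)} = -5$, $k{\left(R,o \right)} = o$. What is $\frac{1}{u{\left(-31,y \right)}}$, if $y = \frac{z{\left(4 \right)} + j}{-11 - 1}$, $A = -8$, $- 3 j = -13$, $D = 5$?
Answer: $\frac{63}{2612} \approx 0.024119$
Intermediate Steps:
$j = \frac{13}{3}$ ($j = \left(- \frac{1}{3}\right) \left(-13\right) = \frac{13}{3} \approx 4.3333$)
$y = \frac{1}{18}$ ($y = \frac{-5 + \frac{13}{3}}{-11 - 1} = - \frac{2}{3 \left(-12\right)} = \left(- \frac{2}{3}\right) \left(- \frac{1}{12}\right) = \frac{1}{18} \approx 0.055556$)
$u{\left(h,q \right)} = 6 - \frac{8 h}{7} + \frac{4 q}{7}$ ($u{\left(h,q \right)} = 6 + \frac{- 8 h + 4 q}{7} = 6 - \left(- \frac{4 q}{7} + \frac{8 h}{7}\right) = 6 - \frac{8 h}{7} + \frac{4 q}{7}$)
$\frac{1}{u{\left(-31,y \right)}} = \frac{1}{6 - - \frac{248}{7} + \frac{4}{7} \cdot \frac{1}{18}} = \frac{1}{6 + \frac{248}{7} + \frac{2}{63}} = \frac{1}{\frac{2612}{63}} = \frac{63}{2612}$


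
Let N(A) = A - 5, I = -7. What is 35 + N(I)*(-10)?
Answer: 155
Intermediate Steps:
N(A) = -5 + A
35 + N(I)*(-10) = 35 + (-5 - 7)*(-10) = 35 - 12*(-10) = 35 + 120 = 155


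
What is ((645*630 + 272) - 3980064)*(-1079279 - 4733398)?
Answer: 20771264124234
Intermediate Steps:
((645*630 + 272) - 3980064)*(-1079279 - 4733398) = ((406350 + 272) - 3980064)*(-5812677) = (406622 - 3980064)*(-5812677) = -3573442*(-5812677) = 20771264124234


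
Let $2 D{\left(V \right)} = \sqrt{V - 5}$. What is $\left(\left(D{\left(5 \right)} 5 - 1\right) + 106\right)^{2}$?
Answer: $11025$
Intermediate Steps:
$D{\left(V \right)} = \frac{\sqrt{-5 + V}}{2}$ ($D{\left(V \right)} = \frac{\sqrt{V - 5}}{2} = \frac{\sqrt{-5 + V}}{2}$)
$\left(\left(D{\left(5 \right)} 5 - 1\right) + 106\right)^{2} = \left(\left(\frac{\sqrt{-5 + 5}}{2} \cdot 5 - 1\right) + 106\right)^{2} = \left(\left(\frac{\sqrt{0}}{2} \cdot 5 - 1\right) + 106\right)^{2} = \left(\left(\frac{1}{2} \cdot 0 \cdot 5 - 1\right) + 106\right)^{2} = \left(\left(0 \cdot 5 - 1\right) + 106\right)^{2} = \left(\left(0 - 1\right) + 106\right)^{2} = \left(-1 + 106\right)^{2} = 105^{2} = 11025$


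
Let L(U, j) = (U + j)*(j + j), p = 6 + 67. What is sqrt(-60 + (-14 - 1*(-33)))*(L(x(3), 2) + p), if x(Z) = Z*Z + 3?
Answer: 129*I*sqrt(41) ≈ 826.0*I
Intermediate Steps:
p = 73
x(Z) = 3 + Z**2 (x(Z) = Z**2 + 3 = 3 + Z**2)
L(U, j) = 2*j*(U + j) (L(U, j) = (U + j)*(2*j) = 2*j*(U + j))
sqrt(-60 + (-14 - 1*(-33)))*(L(x(3), 2) + p) = sqrt(-60 + (-14 - 1*(-33)))*(2*2*((3 + 3**2) + 2) + 73) = sqrt(-60 + (-14 + 33))*(2*2*((3 + 9) + 2) + 73) = sqrt(-60 + 19)*(2*2*(12 + 2) + 73) = sqrt(-41)*(2*2*14 + 73) = (I*sqrt(41))*(56 + 73) = (I*sqrt(41))*129 = 129*I*sqrt(41)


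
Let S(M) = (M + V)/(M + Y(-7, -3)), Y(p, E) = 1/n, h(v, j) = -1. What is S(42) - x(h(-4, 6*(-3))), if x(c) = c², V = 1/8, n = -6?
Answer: 7/1004 ≈ 0.0069721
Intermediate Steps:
V = ⅛ ≈ 0.12500
Y(p, E) = -⅙ (Y(p, E) = 1/(-6) = -⅙)
S(M) = (⅛ + M)/(-⅙ + M) (S(M) = (M + ⅛)/(M - ⅙) = (⅛ + M)/(-⅙ + M))
S(42) - x(h(-4, 6*(-3))) = 3*(1 + 8*42)/(4*(-1 + 6*42)) - 1*(-1)² = 3*(1 + 336)/(4*(-1 + 252)) - 1*1 = (¾)*337/251 - 1 = (¾)*(1/251)*337 - 1 = 1011/1004 - 1 = 7/1004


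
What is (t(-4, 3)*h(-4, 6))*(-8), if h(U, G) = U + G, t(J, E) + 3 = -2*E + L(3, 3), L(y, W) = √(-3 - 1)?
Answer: 144 - 32*I ≈ 144.0 - 32.0*I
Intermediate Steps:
L(y, W) = 2*I (L(y, W) = √(-4) = 2*I)
t(J, E) = -3 - 2*E + 2*I (t(J, E) = -3 + (-2*E + 2*I) = -3 - 2*E + 2*I)
h(U, G) = G + U
(t(-4, 3)*h(-4, 6))*(-8) = ((-3 - 2*3 + 2*I)*(6 - 4))*(-8) = ((-3 - 6 + 2*I)*2)*(-8) = ((-9 + 2*I)*2)*(-8) = (-18 + 4*I)*(-8) = 144 - 32*I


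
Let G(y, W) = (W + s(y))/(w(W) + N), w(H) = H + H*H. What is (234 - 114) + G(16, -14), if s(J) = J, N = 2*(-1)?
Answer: 10801/90 ≈ 120.01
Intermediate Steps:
N = -2
w(H) = H + H**2
G(y, W) = (W + y)/(-2 + W*(1 + W)) (G(y, W) = (W + y)/(W*(1 + W) - 2) = (W + y)/(-2 + W*(1 + W)))
(234 - 114) + G(16, -14) = (234 - 114) + (-14 + 16)/(-2 - 14*(1 - 14)) = 120 + 2/(-2 - 14*(-13)) = 120 + 2/(-2 + 182) = 120 + 2/180 = 120 + (1/180)*2 = 120 + 1/90 = 10801/90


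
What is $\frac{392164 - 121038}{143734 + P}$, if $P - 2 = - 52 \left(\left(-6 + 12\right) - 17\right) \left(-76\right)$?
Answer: $\frac{135563}{50132} \approx 2.7041$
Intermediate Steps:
$P = -43470$ ($P = 2 - 52 \left(\left(-6 + 12\right) - 17\right) \left(-76\right) = 2 - 52 \left(6 - 17\right) \left(-76\right) = 2 - 52 \left(\left(-11\right) \left(-76\right)\right) = 2 - 43472 = -43470$)
$\frac{392164 - 121038}{143734 + P} = \frac{392164 - 121038}{143734 - 43470} = \frac{271126}{100264} = 271126 \cdot \frac{1}{100264} = \frac{135563}{50132}$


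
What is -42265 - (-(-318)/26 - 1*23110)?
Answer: -249174/13 ≈ -19167.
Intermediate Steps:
-42265 - (-(-318)/26 - 1*23110) = -42265 - (-(-318)/26 - 23110) = -42265 - (-3*(-53/13) - 23110) = -42265 - (159/13 - 23110) = -42265 - 1*(-300271/13) = -42265 + 300271/13 = -249174/13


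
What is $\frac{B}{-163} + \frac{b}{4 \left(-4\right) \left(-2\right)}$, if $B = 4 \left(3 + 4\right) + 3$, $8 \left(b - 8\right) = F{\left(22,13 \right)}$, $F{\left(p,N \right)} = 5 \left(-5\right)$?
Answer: $- \frac{1579}{41728} \approx -0.03784$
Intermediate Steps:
$F{\left(p,N \right)} = -25$
$b = \frac{39}{8}$ ($b = 8 + \frac{1}{8} \left(-25\right) = 8 - \frac{25}{8} = \frac{39}{8} \approx 4.875$)
$B = 31$ ($B = 4 \cdot 7 + 3 = 28 + 3 = 31$)
$\frac{B}{-163} + \frac{b}{4 \left(-4\right) \left(-2\right)} = \frac{31}{-163} + \frac{39}{8 \cdot 4 \left(-4\right) \left(-2\right)} = 31 \left(- \frac{1}{163}\right) + \frac{39}{8 \left(\left(-16\right) \left(-2\right)\right)} = - \frac{31}{163} + \frac{39}{8 \cdot 32} = - \frac{31}{163} + \frac{39}{8} \cdot \frac{1}{32} = - \frac{31}{163} + \frac{39}{256} = - \frac{1579}{41728}$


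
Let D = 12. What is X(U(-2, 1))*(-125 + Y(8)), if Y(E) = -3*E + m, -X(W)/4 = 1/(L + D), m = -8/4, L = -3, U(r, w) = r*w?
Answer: 604/9 ≈ 67.111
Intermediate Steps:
m = -2 (m = -8*¼ = -2)
X(W) = -4/9 (X(W) = -4/(-3 + 12) = -4/9)
Y(E) = -2 - 3*E (Y(E) = -3*E - 2 = -2 - 3*E)
X(U(-2, 1))*(-125 + Y(8)) = -4*(-125 + (-2 - 3*8))/9 = -4*(-125 + (-2 - 24))/9 = -4*(-125 - 26)/9 = -4/9*(-151) = 604/9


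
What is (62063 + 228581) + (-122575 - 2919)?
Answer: 165150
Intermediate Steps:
(62063 + 228581) + (-122575 - 2919) = 290644 - 125494 = 165150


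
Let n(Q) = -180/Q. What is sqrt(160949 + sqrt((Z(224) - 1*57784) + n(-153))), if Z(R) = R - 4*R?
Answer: sqrt(46514261 + 34*I*sqrt(4223361))/17 ≈ 401.18 + 0.30133*I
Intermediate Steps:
Z(R) = -3*R
sqrt(160949 + sqrt((Z(224) - 1*57784) + n(-153))) = sqrt(160949 + sqrt((-3*224 - 1*57784) - 180/(-153))) = sqrt(160949 + sqrt((-672 - 57784) - 180*(-1/153))) = sqrt(160949 + sqrt(-58456 + 20/17)) = sqrt(160949 + sqrt(-993732/17)) = sqrt(160949 + 2*I*sqrt(4223361)/17)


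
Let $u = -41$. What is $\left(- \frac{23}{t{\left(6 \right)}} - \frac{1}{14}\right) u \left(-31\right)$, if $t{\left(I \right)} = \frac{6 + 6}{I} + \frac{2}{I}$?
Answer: $- \frac{176669}{14} \approx -12619.0$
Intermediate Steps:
$t{\left(I \right)} = \frac{14}{I}$ ($t{\left(I \right)} = \frac{12}{I} + \frac{2}{I} = \frac{14}{I}$)
$\left(- \frac{23}{t{\left(6 \right)}} - \frac{1}{14}\right) u \left(-31\right) = \left(- \frac{23}{14 \cdot \frac{1}{6}} - \frac{1}{14}\right) \left(-41\right) \left(-31\right) = \left(- \frac{23}{\frac{7}{3}} - \frac{1}{14}\right) \left(-41\right) \left(-31\right) = \left(\left(-23\right) \frac{3}{7} - \frac{1}{14}\right) \left(-41\right) \left(-31\right) = \left(- \frac{69}{7} - \frac{1}{14}\right) \left(-41\right) \left(-31\right) = \left(- \frac{139}{14}\right) \left(-41\right) \left(-31\right) = \frac{5699}{14} \left(-31\right) = - \frac{176669}{14}$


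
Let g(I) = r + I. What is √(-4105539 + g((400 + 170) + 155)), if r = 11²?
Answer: 3*I*√456077 ≈ 2026.0*I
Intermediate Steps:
r = 121
g(I) = 121 + I
√(-4105539 + g((400 + 170) + 155)) = √(-4105539 + (121 + ((400 + 170) + 155))) = √(-4105539 + (121 + (570 + 155))) = √(-4105539 + (121 + 725)) = √(-4105539 + 846) = √(-4104693) = 3*I*√456077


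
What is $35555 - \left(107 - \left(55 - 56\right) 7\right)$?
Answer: $35441$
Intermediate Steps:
$35555 - \left(107 - \left(55 - 56\right) 7\right) = 35555 - 114 = 35441$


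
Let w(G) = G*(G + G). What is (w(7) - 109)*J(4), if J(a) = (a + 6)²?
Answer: -1100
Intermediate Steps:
J(a) = (6 + a)²
w(G) = 2*G² (w(G) = G*(2*G) = 2*G²)
(w(7) - 109)*J(4) = (2*7² - 109)*(6 + 4)² = (2*49 - 109)*10² = (98 - 109)*100 = -11*100 = -1100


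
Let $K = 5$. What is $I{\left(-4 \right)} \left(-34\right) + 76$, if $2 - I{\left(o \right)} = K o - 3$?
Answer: $-774$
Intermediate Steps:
$I{\left(o \right)} = 5 - 5 o$ ($I{\left(o \right)} = 2 - \left(5 o - 3\right) = 2 - \left(-3 + 5 o\right) = 5 - 5 o$)
$I{\left(-4 \right)} \left(-34\right) + 76 = \left(5 - -20\right) \left(-34\right) + 76 = \left(5 + 20\right) \left(-34\right) + 76 = 25 \left(-34\right) + 76 = -850 + 76 = -774$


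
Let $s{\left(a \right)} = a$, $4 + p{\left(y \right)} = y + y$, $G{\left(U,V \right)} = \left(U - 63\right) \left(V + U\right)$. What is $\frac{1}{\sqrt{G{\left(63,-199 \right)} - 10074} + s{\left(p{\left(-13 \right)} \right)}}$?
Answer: $- \frac{5}{1829} - \frac{i \sqrt{10074}}{10974} \approx -0.0027337 - 0.0091461 i$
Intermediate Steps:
$G{\left(U,V \right)} = \left(-63 + U\right) \left(U + V\right)$
$p{\left(y \right)} = -4 + 2 y$ ($p{\left(y \right)} = -4 + \left(y + y\right) = -4 + 2 y$)
$\frac{1}{\sqrt{G{\left(63,-199 \right)} - 10074} + s{\left(p{\left(-13 \right)} \right)}} = \frac{1}{\sqrt{\left(63^{2} - 3969 - -12537 + 63 \left(-199\right)\right) - 10074} + \left(-4 + 2 \left(-13\right)\right)} = \frac{1}{\sqrt{\left(3969 - 3969 + 12537 - 12537\right) - 10074} - 30} = \frac{1}{\sqrt{0 - 10074} - 30} = \frac{1}{\sqrt{-10074} - 30} = \frac{1}{i \sqrt{10074} - 30} = \frac{1}{-30 + i \sqrt{10074}}$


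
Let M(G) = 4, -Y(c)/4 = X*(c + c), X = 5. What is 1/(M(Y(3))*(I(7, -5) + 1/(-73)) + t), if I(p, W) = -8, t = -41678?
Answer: -73/3044834 ≈ -2.3975e-5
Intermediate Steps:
Y(c) = -40*c (Y(c) = -20*(c + c) = -20*2*c = -40*c)
1/(M(Y(3))*(I(7, -5) + 1/(-73)) + t) = 1/(4*(-8 + 1/(-73)) - 41678) = 1/(4*(-8 - 1/73) - 41678) = 1/(4*(-585/73) - 41678) = 1/(-2340/73 - 41678) = 1/(-3044834/73) = -73/3044834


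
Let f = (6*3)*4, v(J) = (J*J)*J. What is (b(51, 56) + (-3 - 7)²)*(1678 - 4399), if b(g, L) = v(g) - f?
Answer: -361019559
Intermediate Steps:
v(J) = J³ (v(J) = J²*J = J³)
f = 72 (f = 18*4 = 72)
b(g, L) = -72 + g³ (b(g, L) = g³ - 1*72 = g³ - 72 = -72 + g³)
(b(51, 56) + (-3 - 7)²)*(1678 - 4399) = ((-72 + 51³) + (-3 - 7)²)*(1678 - 4399) = ((-72 + 132651) + (-10)²)*(-2721) = (132579 + 100)*(-2721) = 132679*(-2721) = -361019559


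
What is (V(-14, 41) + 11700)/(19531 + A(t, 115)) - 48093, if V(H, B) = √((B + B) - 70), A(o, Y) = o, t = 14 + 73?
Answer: -471738387/9809 + √3/9809 ≈ -48092.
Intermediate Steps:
t = 87
V(H, B) = √(-70 + 2*B) (V(H, B) = √(2*B - 70) = √(-70 + 2*B))
(V(-14, 41) + 11700)/(19531 + A(t, 115)) - 48093 = (√(-70 + 2*41) + 11700)/(19531 + 87) - 48093 = (√(-70 + 82) + 11700)/19618 - 48093 = (√12 + 11700)*(1/19618) - 48093 = (2*√3 + 11700)*(1/19618) - 48093 = (11700 + 2*√3)*(1/19618) - 48093 = (5850/9809 + √3/9809) - 48093 = -471738387/9809 + √3/9809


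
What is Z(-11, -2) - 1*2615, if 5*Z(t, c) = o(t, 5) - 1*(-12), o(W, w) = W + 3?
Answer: -13071/5 ≈ -2614.2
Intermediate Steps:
o(W, w) = 3 + W
Z(t, c) = 3 + t/5 (Z(t, c) = ((3 + t) - 1*(-12))/5 = ((3 + t) + 12)/5 = (15 + t)/5 = 3 + t/5)
Z(-11, -2) - 1*2615 = (3 + (1/5)*(-11)) - 1*2615 = (3 - 11/5) - 2615 = 4/5 - 2615 = -13071/5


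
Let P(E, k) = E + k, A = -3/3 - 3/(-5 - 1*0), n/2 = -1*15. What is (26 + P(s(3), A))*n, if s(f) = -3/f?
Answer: -738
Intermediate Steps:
n = -30 (n = 2*(-1*15) = 2*(-15) = -30)
A = -⅖ (A = -3*⅓ - 3/(-5 + 0) = -1 - 3/(-5) = -1 - 3*(-⅕) = -1 + ⅗ = -⅖ ≈ -0.40000)
(26 + P(s(3), A))*n = (26 + (-3/3 - ⅖))*(-30) = (26 + (-3*⅓ - ⅖))*(-30) = (26 + (-1 - ⅖))*(-30) = (26 - 7/5)*(-30) = (123/5)*(-30) = -738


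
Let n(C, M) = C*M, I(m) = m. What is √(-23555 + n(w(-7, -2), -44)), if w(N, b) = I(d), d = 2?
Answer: 3*I*√2627 ≈ 153.76*I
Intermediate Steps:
w(N, b) = 2
√(-23555 + n(w(-7, -2), -44)) = √(-23555 + 2*(-44)) = √(-23555 - 88) = √(-23643) = 3*I*√2627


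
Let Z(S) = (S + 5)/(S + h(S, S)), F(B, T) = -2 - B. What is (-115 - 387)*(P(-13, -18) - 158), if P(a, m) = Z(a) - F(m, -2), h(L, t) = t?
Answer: 1133516/13 ≈ 87194.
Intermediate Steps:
Z(S) = (5 + S)/(2*S) (Z(S) = (S + 5)/(S + S) = (5 + S)/((2*S)) = (5 + S)*(1/(2*S)) = (5 + S)/(2*S))
P(a, m) = 2 + m + (5 + a)/(2*a) (P(a, m) = (5 + a)/(2*a) - (-2 - m) = (5 + a)/(2*a) + (2 + m) = 2 + m + (5 + a)/(2*a))
(-115 - 387)*(P(-13, -18) - 158) = (-115 - 387)*((5/2 - 18 + (5/2)/(-13)) - 158) = -502*((5/2 - 18 + (5/2)*(-1/13)) - 158) = -502*((5/2 - 18 - 5/26) - 158) = -502*(-204/13 - 158) = -502*(-2258/13) = 1133516/13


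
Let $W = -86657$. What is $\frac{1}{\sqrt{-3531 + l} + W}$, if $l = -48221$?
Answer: $- \frac{86657}{7509487401} - \frac{2 i \sqrt{12938}}{7509487401} \approx -1.154 \cdot 10^{-5} - 3.0294 \cdot 10^{-8} i$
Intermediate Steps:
$\frac{1}{\sqrt{-3531 + l} + W} = \frac{1}{\sqrt{-3531 - 48221} - 86657} = \frac{1}{\sqrt{-51752} - 86657} = \frac{1}{2 i \sqrt{12938} - 86657} = \frac{1}{-86657 + 2 i \sqrt{12938}}$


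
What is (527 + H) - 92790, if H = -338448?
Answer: -430711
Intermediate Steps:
(527 + H) - 92790 = (527 - 338448) - 92790 = -337921 - 92790 = -430711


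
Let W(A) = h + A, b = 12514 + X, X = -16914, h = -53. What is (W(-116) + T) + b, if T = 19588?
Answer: 15019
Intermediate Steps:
b = -4400 (b = 12514 - 16914 = -4400)
W(A) = -53 + A
(W(-116) + T) + b = ((-53 - 116) + 19588) - 4400 = (-169 + 19588) - 4400 = 19419 - 4400 = 15019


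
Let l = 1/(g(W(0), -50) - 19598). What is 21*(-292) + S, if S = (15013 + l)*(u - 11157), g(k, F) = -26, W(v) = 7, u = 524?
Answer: -3132762809631/19624 ≈ -1.5964e+8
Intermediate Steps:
l = -1/19624 (l = 1/(-26 - 19598) = 1/(-19624) = -1/19624 ≈ -5.0958e-5)
S = -3132642475263/19624 (S = (15013 - 1/19624)*(524 - 11157) = (294615111/19624)*(-10633) = -3132642475263/19624 ≈ -1.5963e+8)
21*(-292) + S = 21*(-292) - 3132642475263/19624 = -6132 - 3132642475263/19624 = -3132762809631/19624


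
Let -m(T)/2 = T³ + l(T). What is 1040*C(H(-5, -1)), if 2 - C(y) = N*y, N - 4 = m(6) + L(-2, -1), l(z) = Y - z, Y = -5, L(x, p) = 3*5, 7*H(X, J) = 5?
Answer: 2047760/7 ≈ 2.9254e+5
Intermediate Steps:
H(X, J) = 5/7 (H(X, J) = (⅐)*5 = 5/7)
L(x, p) = 15
l(z) = -5 - z
m(T) = 10 - 2*T³ + 2*T (m(T) = -2*(T³ + (-5 - T)) = -2*(-5 + T³ - T) = 10 - 2*T³ + 2*T)
N = -391 (N = 4 + ((10 - 2*6³ + 2*6) + 15) = 4 + ((10 - 2*216 + 12) + 15) = 4 + ((10 - 432 + 12) + 15) = 4 + (-410 + 15) = 4 - 395 = -391)
C(y) = 2 + 391*y (C(y) = 2 - (-391)*y = 2 + 391*y)
1040*C(H(-5, -1)) = 1040*(2 + 391*(5/7)) = 1040*(2 + 1955/7) = 1040*(1969/7) = 2047760/7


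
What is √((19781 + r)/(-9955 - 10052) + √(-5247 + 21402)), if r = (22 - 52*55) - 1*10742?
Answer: √(-1007 + 9747*√1795)/57 ≈ 11.260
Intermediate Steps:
r = -13580 (r = (22 - 2860) - 10742 = -2838 - 10742 = -13580)
√((19781 + r)/(-9955 - 10052) + √(-5247 + 21402)) = √((19781 - 13580)/(-9955 - 10052) + √(-5247 + 21402)) = √(6201/(-20007) + √16155) = √(6201*(-1/20007) + 3*√1795) = √(-53/171 + 3*√1795)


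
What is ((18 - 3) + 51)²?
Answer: 4356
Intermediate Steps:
((18 - 3) + 51)² = (15 + 51)² = 66² = 4356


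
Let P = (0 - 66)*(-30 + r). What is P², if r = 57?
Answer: 3175524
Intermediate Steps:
P = -1782 (P = (0 - 66)*(-30 + 57) = -66*27 = -1782)
P² = (-1782)² = 3175524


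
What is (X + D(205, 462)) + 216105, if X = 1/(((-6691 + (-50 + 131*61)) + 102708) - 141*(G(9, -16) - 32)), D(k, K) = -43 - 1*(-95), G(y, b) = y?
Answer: 23172246558/107201 ≈ 2.1616e+5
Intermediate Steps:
D(k, K) = 52 (D(k, K) = -43 + 95 = 52)
X = 1/107201 (X = 1/(((-6691 + (-50 + 131*61)) + 102708) - 141*(9 - 32)) = 1/(((-6691 + (-50 + 7991)) + 102708) - 141*(-23)) = 1/(((-6691 + 7941) + 102708) + 3243) = 1/((1250 + 102708) + 3243) = 1/(103958 + 3243) = 1/107201 ≈ 9.3283e-6)
(X + D(205, 462)) + 216105 = (1/107201 + 52) + 216105 = 5574453/107201 + 216105 = 23172246558/107201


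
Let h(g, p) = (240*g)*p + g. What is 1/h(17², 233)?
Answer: 1/16161169 ≈ 6.1877e-8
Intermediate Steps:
h(g, p) = g + 240*g*p (h(g, p) = 240*g*p + g = g + 240*g*p)
1/h(17², 233) = 1/(17²*(1 + 240*233)) = 1/(289*(1 + 55920)) = 1/(289*55921) = 1/16161169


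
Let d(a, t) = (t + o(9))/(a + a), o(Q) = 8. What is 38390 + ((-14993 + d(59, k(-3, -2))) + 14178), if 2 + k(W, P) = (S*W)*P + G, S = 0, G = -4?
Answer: 2216926/59 ≈ 37575.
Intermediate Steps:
k(W, P) = -6 (k(W, P) = -2 + ((0*W)*P - 4) = -2 + (0*P - 4) = -2 + (0 - 4) = -2 - 4 = -6)
d(a, t) = (8 + t)/(2*a) (d(a, t) = (t + 8)/(a + a) = (8 + t)/((2*a)) = (8 + t)*(1/(2*a)) = (8 + t)/(2*a))
38390 + ((-14993 + d(59, k(-3, -2))) + 14178) = 38390 + ((-14993 + (1/2)*(8 - 6)/59) + 14178) = 38390 + ((-14993 + (1/2)*(1/59)*2) + 14178) = 38390 + ((-14993 + 1/59) + 14178) = 38390 + (-884586/59 + 14178) = 38390 - 48084/59 = 2216926/59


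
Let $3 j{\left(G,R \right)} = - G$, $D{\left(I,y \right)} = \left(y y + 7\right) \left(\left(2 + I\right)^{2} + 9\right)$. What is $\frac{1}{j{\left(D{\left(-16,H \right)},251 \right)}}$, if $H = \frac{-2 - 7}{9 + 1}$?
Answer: $- \frac{60}{32021} \approx -0.0018738$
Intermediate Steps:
$H = - \frac{9}{10} \approx -0.9$
$D{\left(I,y \right)} = \left(7 + y^{2}\right) \left(9 + \left(2 + I\right)^{2}\right)$ ($D{\left(I,y \right)} = \left(y^{2} + 7\right) \left(9 + \left(2 + I\right)^{2}\right) = \left(7 + y^{2}\right) \left(9 + \left(2 + I\right)^{2}\right)$)
$j{\left(G,R \right)} = - \frac{G}{3}$ ($j{\left(G,R \right)} = \frac{\left(-1\right) G}{3} = - \frac{G}{3}$)
$\frac{1}{j{\left(D{\left(-16,H \right)},251 \right)}} = \frac{1}{\left(- \frac{1}{3}\right) \left(63 + 7 \left(2 - 16\right)^{2} + 9 \left(- \frac{9}{10}\right)^{2} + \left(- \frac{9}{10}\right)^{2} \left(2 - 16\right)^{2}\right)} = \frac{1}{\left(- \frac{1}{3}\right) \left(63 + 7 \left(-14\right)^{2} + 9 \cdot \frac{81}{100} + \frac{81 \left(-14\right)^{2}}{100}\right)} = \frac{1}{\left(- \frac{1}{3}\right) \left(63 + 7 \cdot 196 + \frac{729}{100} + \frac{81}{100} \cdot 196\right)} = \frac{1}{\left(- \frac{1}{3}\right) \left(63 + 1372 + \frac{729}{100} + \frac{3969}{25}\right)} = \frac{1}{\left(- \frac{1}{3}\right) \frac{32021}{20}} = \frac{1}{- \frac{32021}{60}} = - \frac{60}{32021}$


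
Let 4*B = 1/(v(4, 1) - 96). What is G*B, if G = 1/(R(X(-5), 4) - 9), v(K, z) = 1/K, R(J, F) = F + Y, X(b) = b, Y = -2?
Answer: 1/2681 ≈ 0.00037300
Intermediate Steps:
R(J, F) = -2 + F (R(J, F) = F - 2 = -2 + F)
B = -1/383 (B = 1/(4*(1/4 - 96)) = 1/(4*(¼ - 96)) = 1/(4*(-383/4)) = (¼)*(-4/383) = -1/383 ≈ -0.0026110)
G = -⅐ (G = 1/((-2 + 4) - 9) = 1/(2 - 9) = 1/(-7) = -⅐ ≈ -0.14286)
G*B = -⅐*(-1/383) = 1/2681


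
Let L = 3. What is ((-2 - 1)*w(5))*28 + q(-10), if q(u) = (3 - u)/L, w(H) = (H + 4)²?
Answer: -20399/3 ≈ -6799.7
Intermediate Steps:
w(H) = (4 + H)²
q(u) = 1 - u/3 (q(u) = (3 - u)/3 = (3 - u)*(⅓) = 1 - u/3)
((-2 - 1)*w(5))*28 + q(-10) = ((-2 - 1)*(4 + 5)²)*28 + (1 - ⅓*(-10)) = -3*9²*28 + (1 + 10/3) = -3*81*28 + 13/3 = -243*28 + 13/3 = -6804 + 13/3 = -20399/3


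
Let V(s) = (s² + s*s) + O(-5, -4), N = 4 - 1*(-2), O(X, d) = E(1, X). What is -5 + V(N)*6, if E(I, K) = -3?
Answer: 409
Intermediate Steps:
O(X, d) = -3
N = 6 (N = 4 + 2 = 6)
V(s) = -3 + 2*s² (V(s) = (s² + s*s) - 3 = (s² + s²) - 3 = 2*s² - 3 = -3 + 2*s²)
-5 + V(N)*6 = -5 + (-3 + 2*6²)*6 = -5 + (-3 + 2*36)*6 = -5 + (-3 + 72)*6 = -5 + 69*6 = -5 + 414 = 409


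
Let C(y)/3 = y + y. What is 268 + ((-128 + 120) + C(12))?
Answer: 332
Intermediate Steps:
C(y) = 6*y (C(y) = 3*(y + y) = 3*(2*y) = 6*y)
268 + ((-128 + 120) + C(12)) = 268 + ((-128 + 120) + 6*12) = 268 + (-8 + 72) = 268 + 64 = 332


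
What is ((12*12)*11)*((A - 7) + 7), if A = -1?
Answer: -1584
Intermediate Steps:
((12*12)*11)*((A - 7) + 7) = ((12*12)*11)*((-1 - 7) + 7) = (144*11)*(-8 + 7) = 1584*(-1) = -1584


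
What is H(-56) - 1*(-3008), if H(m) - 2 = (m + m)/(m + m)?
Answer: 3011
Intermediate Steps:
H(m) = 3 (H(m) = 2 + (m + m)/(m + m) = 2 + (2*m)/((2*m)) = 2 + (2*m)*(1/(2*m)) = 2 + 1 = 3)
H(-56) - 1*(-3008) = 3 - 1*(-3008) = 3 + 3008 = 3011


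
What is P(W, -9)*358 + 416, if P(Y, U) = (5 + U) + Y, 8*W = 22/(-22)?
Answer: -4243/4 ≈ -1060.8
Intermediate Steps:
W = -⅛ (W = (22/(-22))/8 = (22*(-1/22))/8 = (⅛)*(-1) = -⅛ ≈ -0.12500)
P(Y, U) = 5 + U + Y
P(W, -9)*358 + 416 = (5 - 9 - ⅛)*358 + 416 = -33/8*358 + 416 = -5907/4 + 416 = -4243/4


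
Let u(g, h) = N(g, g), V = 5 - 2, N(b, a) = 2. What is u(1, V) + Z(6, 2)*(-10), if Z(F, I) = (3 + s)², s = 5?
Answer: -638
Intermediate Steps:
V = 3
u(g, h) = 2
Z(F, I) = 64 (Z(F, I) = (3 + 5)² = 8² = 64)
u(1, V) + Z(6, 2)*(-10) = 2 + 64*(-10) = 2 - 640 = -638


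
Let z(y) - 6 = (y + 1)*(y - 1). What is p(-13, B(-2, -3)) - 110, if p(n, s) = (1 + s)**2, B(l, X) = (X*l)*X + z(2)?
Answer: -46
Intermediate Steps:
z(y) = 6 + (1 + y)*(-1 + y) (z(y) = 6 + (y + 1)*(y - 1) = 6 + (1 + y)*(-1 + y))
B(l, X) = 9 + l*X**2 (B(l, X) = (X*l)*X + (5 + 2**2) = l*X**2 + (5 + 4) = l*X**2 + 9 = 9 + l*X**2)
p(-13, B(-2, -3)) - 110 = (1 + (9 - 2*(-3)**2))**2 - 110 = (1 + (9 - 2*9))**2 - 110 = (1 + (9 - 18))**2 - 110 = (1 - 9)**2 - 110 = (-8)**2 - 110 = 64 - 110 = -46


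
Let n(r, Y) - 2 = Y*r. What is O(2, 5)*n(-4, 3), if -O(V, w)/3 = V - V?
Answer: 0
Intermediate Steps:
O(V, w) = 0 (O(V, w) = -3*(V - V) = -3*0 = 0)
n(r, Y) = 2 + Y*r
O(2, 5)*n(-4, 3) = 0*(2 + 3*(-4)) = 0*(2 - 12) = 0*(-10) = 0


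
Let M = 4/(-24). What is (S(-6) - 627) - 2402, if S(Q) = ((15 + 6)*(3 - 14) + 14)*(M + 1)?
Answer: -19259/6 ≈ -3209.8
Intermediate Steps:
M = -1/6 (M = 4*(-1/24) = -1/6 ≈ -0.16667)
S(Q) = -1085/6 (S(Q) = ((15 + 6)*(3 - 14) + 14)*(-1/6 + 1) = (21*(-11) + 14)*(5/6) = (-231 + 14)*(5/6) = -217*5/6 = -1085/6)
(S(-6) - 627) - 2402 = (-1085/6 - 627) - 2402 = -4847/6 - 2402 = -19259/6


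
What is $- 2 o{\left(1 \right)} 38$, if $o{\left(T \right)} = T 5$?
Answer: $-380$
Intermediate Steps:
$o{\left(T \right)} = 5 T$
$- 2 o{\left(1 \right)} 38 = - 2 \cdot 5 \cdot 1 \cdot 38 = \left(-2\right) 5 \cdot 38 = \left(-10\right) 38 = -380$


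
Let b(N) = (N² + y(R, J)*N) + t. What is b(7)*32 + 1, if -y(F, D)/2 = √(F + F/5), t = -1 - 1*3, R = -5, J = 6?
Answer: 1441 - 448*I*√6 ≈ 1441.0 - 1097.4*I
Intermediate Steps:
t = -4 (t = -1 - 3 = -4)
y(F, D) = -2*√30*√F/5 (y(F, D) = -2*√(F + F/5) = -2*√30*√F/5)
b(N) = -4 + N² - 2*I*N*√6 (b(N) = (N² + (-2*√30*√(-5)/5)*N) - 4 = (N² + (-2*√30*I*√5/5)*N) - 4 = (N² + (-2*I*√6)*N) - 4 = (N² - 2*I*N*√6) - 4 = -4 + N² - 2*I*N*√6)
b(7)*32 + 1 = (-4 + 7² - 2*I*7*√6)*32 + 1 = (-4 + 49 - 14*I*√6)*32 + 1 = (45 - 14*I*√6)*32 + 1 = (1440 - 448*I*√6) + 1 = 1441 - 448*I*√6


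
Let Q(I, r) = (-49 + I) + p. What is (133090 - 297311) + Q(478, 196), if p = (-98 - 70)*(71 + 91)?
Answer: -191008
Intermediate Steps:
p = -27216 (p = -168*162 = -27216)
Q(I, r) = -27265 + I (Q(I, r) = (-49 + I) - 27216 = -27265 + I)
(133090 - 297311) + Q(478, 196) = (133090 - 297311) + (-27265 + 478) = -164221 - 26787 = -191008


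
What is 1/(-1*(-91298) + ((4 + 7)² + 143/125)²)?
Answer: 15625/1659643074 ≈ 9.4147e-6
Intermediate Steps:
1/(-1*(-91298) + ((4 + 7)² + 143/125)²) = 1/(91298 + (11² + 143*(1/125))²) = 1/(91298 + (121 + 143/125)²) = 1/(91298 + (15268/125)²) = 1/(91298 + 233111824/15625) = 1/(1659643074/15625) = 15625/1659643074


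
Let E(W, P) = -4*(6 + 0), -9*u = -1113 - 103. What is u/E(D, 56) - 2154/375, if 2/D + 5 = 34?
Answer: -38386/3375 ≈ -11.374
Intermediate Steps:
D = 2/29 (D = 2/(-5 + 34) = 2/29 ≈ 0.068966)
u = 1216/9 (u = -(-1113 - 103)/9 = -⅑*(-1216) = 1216/9 ≈ 135.11)
E(W, P) = -24 (E(W, P) = -4*6 = -24)
u/E(D, 56) - 2154/375 = (1216/9)/(-24) - 2154/375 = (1216/9)*(-1/24) - 2154*1/375 = -152/27 - 718/125 = -38386/3375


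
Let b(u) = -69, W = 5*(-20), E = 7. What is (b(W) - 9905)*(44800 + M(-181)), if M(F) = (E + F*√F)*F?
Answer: -434198142 - 326758214*I*√181 ≈ -4.342e+8 - 4.3961e+9*I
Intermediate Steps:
W = -100
M(F) = F*(7 + F^(3/2)) (M(F) = (7 + F*√F)*F = (7 + F^(3/2))*F = F*(7 + F^(3/2)))
(b(W) - 9905)*(44800 + M(-181)) = (-69 - 9905)*(44800 + ((-181)^(5/2) + 7*(-181))) = -9974*(44800 + (32761*I*√181 - 1267)) = -9974*(44800 + (-1267 + 32761*I*√181)) = -9974*(43533 + 32761*I*√181) = -434198142 - 326758214*I*√181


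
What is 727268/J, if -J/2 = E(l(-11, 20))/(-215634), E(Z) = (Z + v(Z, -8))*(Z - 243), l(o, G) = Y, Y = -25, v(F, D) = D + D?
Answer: 19602963489/2747 ≈ 7.1361e+6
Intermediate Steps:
v(F, D) = 2*D
l(o, G) = -25
E(Z) = (-243 + Z)*(-16 + Z) (E(Z) = (Z + 2*(-8))*(Z - 243) = (Z - 16)*(-243 + Z) = (-16 + Z)*(-243 + Z) = (-243 + Z)*(-16 + Z))
J = 10988/107817 (J = -2*(3888 + (-25)**2 - 259*(-25))/(-215634) = -2*(3888 + 625 + 6475)*(-1)/215634 = -21976*(-1)/215634 = -2*(-5494/107817) = 10988/107817 ≈ 0.10191)
727268/J = 727268/(10988/107817) = 727268*(107817/10988) = 19602963489/2747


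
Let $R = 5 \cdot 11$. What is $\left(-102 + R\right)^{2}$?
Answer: $2209$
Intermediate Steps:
$R = 55$
$\left(-102 + R\right)^{2} = \left(-102 + 55\right)^{2} = \left(-47\right)^{2} = 2209$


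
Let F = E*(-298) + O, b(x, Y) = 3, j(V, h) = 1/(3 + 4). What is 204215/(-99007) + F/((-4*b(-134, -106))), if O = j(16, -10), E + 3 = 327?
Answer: 66898013981/8316588 ≈ 8043.9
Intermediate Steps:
E = 324 (E = -3 + 327 = 324)
j(V, h) = 1/7
O = 1/7 ≈ 0.14286
F = -675863/7 (F = 324*(-298) + 1/7 = -96552 + 1/7 = -675863/7 ≈ -96552.)
204215/(-99007) + F/((-4*b(-134, -106))) = 204215/(-99007) - 675863/(7*((-4*3))) = 204215*(-1/99007) - 675863/7/(-12) = -204215/99007 - 675863/7*(-1/12) = -204215/99007 + 675863/84 = 66898013981/8316588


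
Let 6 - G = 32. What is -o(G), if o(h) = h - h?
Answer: 0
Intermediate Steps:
G = -26 (G = 6 - 1*32 = 6 - 32 = -26)
o(h) = 0
-o(G) = -1*0 = 0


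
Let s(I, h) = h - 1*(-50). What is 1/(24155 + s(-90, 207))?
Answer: 1/24412 ≈ 4.0963e-5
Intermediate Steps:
s(I, h) = 50 + h (s(I, h) = h + 50 = 50 + h)
1/(24155 + s(-90, 207)) = 1/(24155 + (50 + 207)) = 1/(24155 + 257) = 1/24412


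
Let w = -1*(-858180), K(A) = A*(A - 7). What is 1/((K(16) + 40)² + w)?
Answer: 1/892036 ≈ 1.1210e-6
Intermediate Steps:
K(A) = A*(-7 + A)
w = 858180
1/((K(16) + 40)² + w) = 1/((16*(-7 + 16) + 40)² + 858180) = 1/((16*9 + 40)² + 858180) = 1/((144 + 40)² + 858180) = 1/(184² + 858180) = 1/(33856 + 858180) = 1/892036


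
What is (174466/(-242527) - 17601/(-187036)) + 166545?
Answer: 7554666010231691/45361279972 ≈ 1.6654e+5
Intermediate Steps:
(174466/(-242527) - 17601/(-187036)) + 166545 = (174466*(-1/242527) - 17601*(-1/187036)) + 166545 = (-174466/242527 + 17601/187036) + 166545 = -28362705049/45361279972 + 166545 = 7554666010231691/45361279972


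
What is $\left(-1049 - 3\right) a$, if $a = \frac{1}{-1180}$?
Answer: $\frac{263}{295} \approx 0.89153$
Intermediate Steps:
$a = - \frac{1}{1180} \approx -0.00084746$
$\left(-1049 - 3\right) a = \left(-1049 - 3\right) \left(- \frac{1}{1180}\right) = \left(-1052\right) \left(- \frac{1}{1180}\right) = \frac{263}{295}$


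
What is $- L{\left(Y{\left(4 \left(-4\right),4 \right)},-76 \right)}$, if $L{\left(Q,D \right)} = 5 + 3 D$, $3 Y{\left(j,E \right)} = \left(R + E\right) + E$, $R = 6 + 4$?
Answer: $223$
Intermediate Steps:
$R = 10$
$Y{\left(j,E \right)} = \frac{10}{3} + \frac{2 E}{3}$ ($Y{\left(j,E \right)} = \frac{\left(10 + E\right) + E}{3} = \frac{10 + 2 E}{3} = \frac{10}{3} + \frac{2 E}{3}$)
$- L{\left(Y{\left(4 \left(-4\right),4 \right)},-76 \right)} = - (5 + 3 \left(-76\right)) = - (5 - 228) = \left(-1\right) \left(-223\right) = 223$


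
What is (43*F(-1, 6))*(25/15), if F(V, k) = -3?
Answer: -215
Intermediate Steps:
(43*F(-1, 6))*(25/15) = (43*(-3))*(25/15) = -3225/15 = -129*5/3 = -215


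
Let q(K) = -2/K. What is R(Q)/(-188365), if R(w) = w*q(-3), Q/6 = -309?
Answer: 1236/188365 ≈ 0.0065617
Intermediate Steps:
Q = -1854 (Q = 6*(-309) = -1854)
R(w) = 2*w/3 (R(w) = w*(-2/(-3)) = w*(-2*(-⅓)) = w*(⅔) = 2*w/3)
R(Q)/(-188365) = ((⅔)*(-1854))/(-188365) = -1236*(-1/188365) = 1236/188365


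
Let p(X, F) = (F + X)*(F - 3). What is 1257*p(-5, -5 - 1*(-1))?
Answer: 79191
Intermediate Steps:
p(X, F) = (-3 + F)*(F + X) (p(X, F) = (F + X)*(-3 + F) = (-3 + F)*(F + X))
1257*p(-5, -5 - 1*(-1)) = 1257*((-5 - 1*(-1))² - 3*(-5 - 1*(-1)) - 3*(-5) + (-5 - 1*(-1))*(-5)) = 1257*((-5 + 1)² - 3*(-5 + 1) + 15 + (-5 + 1)*(-5)) = 1257*((-4)² - 3*(-4) + 15 - 4*(-5)) = 1257*(16 + 12 + 15 + 20) = 1257*63 = 79191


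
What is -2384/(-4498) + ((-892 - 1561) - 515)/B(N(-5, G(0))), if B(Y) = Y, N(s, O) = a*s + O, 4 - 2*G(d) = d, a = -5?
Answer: -6642848/60723 ≈ -109.40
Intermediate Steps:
G(d) = 2 - d/2
N(s, O) = O - 5*s (N(s, O) = -5*s + O = O - 5*s)
-2384/(-4498) + ((-892 - 1561) - 515)/B(N(-5, G(0))) = -2384/(-4498) + ((-892 - 1561) - 515)/((2 - ½*0) - 5*(-5)) = -2384*(-1/4498) + (-2453 - 515)/((2 + 0) + 25) = 1192/2249 - 2968/(2 + 25) = 1192/2249 - 2968/27 = -6642848/60723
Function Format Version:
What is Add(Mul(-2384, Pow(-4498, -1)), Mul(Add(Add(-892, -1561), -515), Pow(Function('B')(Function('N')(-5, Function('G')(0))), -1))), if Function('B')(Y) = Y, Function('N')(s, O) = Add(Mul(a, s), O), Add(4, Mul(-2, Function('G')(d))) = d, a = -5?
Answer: Rational(-6642848, 60723) ≈ -109.40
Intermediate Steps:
Function('G')(d) = Add(2, Mul(Rational(-1, 2), d))
Function('N')(s, O) = Add(O, Mul(-5, s)) (Function('N')(s, O) = Add(Mul(-5, s), O) = Add(O, Mul(-5, s)))
Add(Mul(-2384, Pow(-4498, -1)), Mul(Add(Add(-892, -1561), -515), Pow(Function('B')(Function('N')(-5, Function('G')(0))), -1))) = Add(Mul(-2384, Pow(-4498, -1)), Mul(Add(Add(-892, -1561), -515), Pow(Add(Add(2, Mul(Rational(-1, 2), 0)), Mul(-5, -5)), -1))) = Add(Mul(-2384, Rational(-1, 4498)), Mul(Add(-2453, -515), Pow(Add(Add(2, 0), 25), -1))) = Add(Rational(1192, 2249), Mul(-2968, Pow(Add(2, 25), -1))) = Add(Rational(1192, 2249), Mul(-2968, Pow(27, -1))) = Add(Rational(1192, 2249), Mul(-2968, Rational(1, 27))) = Add(Rational(1192, 2249), Rational(-2968, 27)) = Rational(-6642848, 60723)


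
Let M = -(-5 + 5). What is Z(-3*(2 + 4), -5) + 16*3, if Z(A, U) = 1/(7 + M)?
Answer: 337/7 ≈ 48.143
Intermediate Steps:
M = 0 (M = -1*0 = 0)
Z(A, U) = ⅐ (Z(A, U) = 1/(7 + 0) = 1/7 = ⅐)
Z(-3*(2 + 4), -5) + 16*3 = ⅐ + 16*3 = ⅐ + 48 = 337/7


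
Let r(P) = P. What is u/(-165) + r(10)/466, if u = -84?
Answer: 6799/12815 ≈ 0.53055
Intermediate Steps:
u/(-165) + r(10)/466 = -84/(-165) + 10/466 = -84*(-1/165) + 10*(1/466) = 28/55 + 5/233 = 6799/12815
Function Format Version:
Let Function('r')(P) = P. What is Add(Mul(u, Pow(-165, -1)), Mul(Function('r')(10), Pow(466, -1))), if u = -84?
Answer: Rational(6799, 12815) ≈ 0.53055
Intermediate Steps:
Add(Mul(u, Pow(-165, -1)), Mul(Function('r')(10), Pow(466, -1))) = Add(Mul(-84, Pow(-165, -1)), Mul(10, Pow(466, -1))) = Add(Mul(-84, Rational(-1, 165)), Mul(10, Rational(1, 466))) = Add(Rational(28, 55), Rational(5, 233)) = Rational(6799, 12815)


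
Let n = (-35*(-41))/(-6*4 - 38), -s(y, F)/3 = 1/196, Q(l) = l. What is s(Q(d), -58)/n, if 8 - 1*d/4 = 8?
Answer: 93/140630 ≈ 0.00066131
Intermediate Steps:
d = 0 (d = 32 - 4*8 = 32 - 32 = 0)
s(y, F) = -3/196
n = -1435/62 (n = 1435/(-24 - 38) = 1435/(-62) = 1435*(-1/62) = -1435/62 ≈ -23.145)
s(Q(d), -58)/n = -3/(196*(-1435/62)) = -3/196*(-62/1435) = 93/140630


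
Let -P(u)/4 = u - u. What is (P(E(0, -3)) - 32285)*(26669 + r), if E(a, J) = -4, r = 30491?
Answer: -1845410600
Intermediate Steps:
P(u) = 0 (P(u) = -4*(u - u) = -4*0 = 0)
(P(E(0, -3)) - 32285)*(26669 + r) = (0 - 32285)*(26669 + 30491) = -32285*57160 = -1845410600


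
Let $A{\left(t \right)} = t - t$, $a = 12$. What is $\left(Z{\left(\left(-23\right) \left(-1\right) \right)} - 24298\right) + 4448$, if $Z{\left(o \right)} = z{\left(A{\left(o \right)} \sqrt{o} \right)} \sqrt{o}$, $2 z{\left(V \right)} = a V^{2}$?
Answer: $-19850$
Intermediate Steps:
$A{\left(t \right)} = 0$
$z{\left(V \right)} = 6 V^{2}$ ($z{\left(V \right)} = \frac{12 V^{2}}{2} = 6 V^{2}$)
$Z{\left(o \right)} = 0$ ($Z{\left(o \right)} = 6 \left(0 \sqrt{o}\right)^{2} \sqrt{o} = 6 \cdot 0^{2} \sqrt{o} = 6 \cdot 0 \sqrt{o} = 0 \sqrt{o} = 0$)
$\left(Z{\left(\left(-23\right) \left(-1\right) \right)} - 24298\right) + 4448 = \left(0 - 24298\right) + 4448 = -24298 + 4448 = -19850$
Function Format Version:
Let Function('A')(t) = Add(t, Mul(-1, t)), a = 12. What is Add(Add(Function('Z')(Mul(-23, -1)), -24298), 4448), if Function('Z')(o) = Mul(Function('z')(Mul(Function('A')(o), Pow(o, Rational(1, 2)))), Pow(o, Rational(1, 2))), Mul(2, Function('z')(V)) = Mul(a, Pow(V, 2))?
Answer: -19850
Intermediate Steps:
Function('A')(t) = 0
Function('z')(V) = Mul(6, Pow(V, 2)) (Function('z')(V) = Mul(Rational(1, 2), Mul(12, Pow(V, 2))) = Mul(6, Pow(V, 2)))
Function('Z')(o) = 0 (Function('Z')(o) = Mul(Mul(6, Pow(Mul(0, Pow(o, Rational(1, 2))), 2)), Pow(o, Rational(1, 2))) = Mul(Mul(6, Pow(0, 2)), Pow(o, Rational(1, 2))) = Mul(Mul(6, 0), Pow(o, Rational(1, 2))) = Mul(0, Pow(o, Rational(1, 2))) = 0)
Add(Add(Function('Z')(Mul(-23, -1)), -24298), 4448) = Add(Add(0, -24298), 4448) = Add(-24298, 4448) = -19850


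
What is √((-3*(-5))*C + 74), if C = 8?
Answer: √194 ≈ 13.928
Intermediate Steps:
√((-3*(-5))*C + 74) = √(-3*(-5)*8 + 74) = √(15*8 + 74) = √(120 + 74) = √194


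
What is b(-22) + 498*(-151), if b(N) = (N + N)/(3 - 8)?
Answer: -375946/5 ≈ -75189.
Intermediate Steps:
b(N) = -2*N/5 (b(N) = (2*N)/(-5) = (2*N)*(-1/5) = -2*N/5)
b(-22) + 498*(-151) = -2/5*(-22) + 498*(-151) = 44/5 - 75198 = -375946/5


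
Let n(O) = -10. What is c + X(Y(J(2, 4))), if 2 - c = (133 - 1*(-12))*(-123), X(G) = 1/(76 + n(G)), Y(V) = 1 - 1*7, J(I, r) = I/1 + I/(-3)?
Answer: 1177243/66 ≈ 17837.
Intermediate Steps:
J(I, r) = 2*I/3 (J(I, r) = I*1 + I*(-⅓) = I - I/3 = 2*I/3)
Y(V) = -6 (Y(V) = 1 - 7 = -6)
X(G) = 1/66 (X(G) = 1/(76 - 10) = 1/66)
c = 17837 (c = 2 - (133 - 1*(-12))*(-123) = 2 - (133 + 12)*(-123) = 2 - 145*(-123) = 2 - 1*(-17835) = 2 + 17835 = 17837)
c + X(Y(J(2, 4))) = 17837 + 1/66 = 1177243/66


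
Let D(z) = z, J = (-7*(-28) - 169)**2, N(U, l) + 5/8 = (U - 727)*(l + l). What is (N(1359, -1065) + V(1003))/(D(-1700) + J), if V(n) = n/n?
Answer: 10769277/7768 ≈ 1386.4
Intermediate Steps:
N(U, l) = -5/8 + 2*l*(-727 + U) (N(U, l) = -5/8 + (U - 727)*(l + l) = -5/8 + (-727 + U)*(2*l) = -5/8 + 2*l*(-727 + U))
V(n) = 1
J = 729 (J = (196 - 169)**2 = 27**2 = 729)
(N(1359, -1065) + V(1003))/(D(-1700) + J) = ((-5/8 - 1454*(-1065) + 2*1359*(-1065)) + 1)/(-1700 + 729) = ((-5/8 + 1548510 - 2894670) + 1)/(-971) = (-10769285/8 + 1)*(-1/971) = -10769277/8*(-1/971) = 10769277/7768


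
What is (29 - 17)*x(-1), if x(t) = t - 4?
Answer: -60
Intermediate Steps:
x(t) = -4 + t
(29 - 17)*x(-1) = (29 - 17)*(-4 - 1) = 12*(-5) = -60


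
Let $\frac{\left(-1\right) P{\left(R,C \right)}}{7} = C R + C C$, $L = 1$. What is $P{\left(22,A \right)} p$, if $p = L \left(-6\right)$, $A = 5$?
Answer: $5670$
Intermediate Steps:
$P{\left(R,C \right)} = - 7 C^{2} - 7 C R$ ($P{\left(R,C \right)} = - 7 \left(C R + C C\right) = - 7 \left(C R + C^{2}\right) = - 7 \left(C^{2} + C R\right) = - 7 C^{2} - 7 C R$)
$p = -6$ ($p = 1 \left(-6\right) = -6$)
$P{\left(22,A \right)} p = \left(-7\right) 5 \left(5 + 22\right) \left(-6\right) = \left(-7\right) 5 \cdot 27 \left(-6\right) = \left(-945\right) \left(-6\right) = 5670$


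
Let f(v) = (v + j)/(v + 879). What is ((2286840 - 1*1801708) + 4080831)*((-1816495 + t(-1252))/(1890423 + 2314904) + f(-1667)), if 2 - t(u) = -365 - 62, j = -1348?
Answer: 7336850845666973/473399668 ≈ 1.5498e+7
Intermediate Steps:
f(v) = (-1348 + v)/(879 + v) (f(v) = (v - 1348)/(v + 879) = (-1348 + v)/(879 + v))
t(u) = 429 (t(u) = 2 - (-365 - 62) = 2 - 1*(-427) = 2 + 427 = 429)
((2286840 - 1*1801708) + 4080831)*((-1816495 + t(-1252))/(1890423 + 2314904) + f(-1667)) = ((2286840 - 1*1801708) + 4080831)*((-1816495 + 429)/(1890423 + 2314904) + (-1348 - 1667)/(879 - 1667)) = ((2286840 - 1801708) + 4080831)*(-1816066/4205327 - 3015/(-788)) = (485132 + 4080831)*(-1816066*1/4205327 - 1/788*(-3015)) = 4565963*(-259438/600761 + 3015/788) = 4565963*(1606857271/473399668) = 7336850845666973/473399668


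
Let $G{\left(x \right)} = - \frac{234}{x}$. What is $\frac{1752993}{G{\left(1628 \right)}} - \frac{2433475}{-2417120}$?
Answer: $- \frac{76646133101637}{6284512} \approx -1.2196 \cdot 10^{7}$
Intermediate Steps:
$\frac{1752993}{G{\left(1628 \right)}} - \frac{2433475}{-2417120} = \frac{1752993}{\left(-234\right) \frac{1}{1628}} - \frac{2433475}{-2417120} = \frac{1752993}{\left(-234\right) \frac{1}{1628}} - - \frac{486695}{483424} = \frac{1752993}{- \frac{117}{814}} + \frac{486695}{483424} = 1752993 \left(- \frac{814}{117}\right) + \frac{486695}{483424} = - \frac{158548478}{13} + \frac{486695}{483424} = - \frac{76646133101637}{6284512}$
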